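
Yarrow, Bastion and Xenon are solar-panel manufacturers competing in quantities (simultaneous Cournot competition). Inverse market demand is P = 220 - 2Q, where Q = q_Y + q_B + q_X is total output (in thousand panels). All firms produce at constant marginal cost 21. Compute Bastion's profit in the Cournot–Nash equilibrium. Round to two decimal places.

1237.53

A representative firm's profit is π_i = q_i(220 - 2Q) - 21q_i.
Setting ∂π_i/∂q_i = 0 with rivals' quantities fixed: 199 - 4q_i - 2·Σ_{j≠i} q_j = 0.
By symmetry each firm produces the same amount; substituting Σ_{j≠i} q_j = 2q_i yields q_i = 199/8.
Price P = 220 - 2·(597/8) = 283/4.
Bastion's profit: (283/4 - 21)·(199/8) = 1237.5313.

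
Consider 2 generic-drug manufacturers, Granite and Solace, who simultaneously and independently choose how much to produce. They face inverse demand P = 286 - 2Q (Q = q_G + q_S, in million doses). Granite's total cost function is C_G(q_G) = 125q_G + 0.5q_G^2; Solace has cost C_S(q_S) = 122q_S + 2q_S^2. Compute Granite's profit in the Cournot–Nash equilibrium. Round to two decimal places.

1777.78

Granite's profit: π_G = (286 - 2Q)q_G - (125q_G + (1/2)q_G²). Setting ∂π_G/∂q_G = 0: 161 - 5q_G - 2(q_S) = 0.
Solace's first-order condition: 164 - 8q_S - 2(q_G) = 0.
Rearranging gives the reaction functions q_G = (161 - 2q_S)/5 and q_S = (164 - 2q_G)/8.
Substituting one into the other gives q_G = 80/3 and q_S = 83/6.
Price P = 286 - 2·(81/2) = 205.
Granite's profit: 205·(80/3) - 125·(80/3) - (1/2)(80/3)² = 1777.7778.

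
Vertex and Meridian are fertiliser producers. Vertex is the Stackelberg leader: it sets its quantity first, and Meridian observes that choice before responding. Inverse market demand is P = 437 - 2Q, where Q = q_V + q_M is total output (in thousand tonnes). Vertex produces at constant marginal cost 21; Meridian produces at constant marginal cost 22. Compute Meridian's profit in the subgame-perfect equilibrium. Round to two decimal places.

Solve by backward induction. Given q_V, the follower Meridian maximises π_M = (437 - 2q_V - 2q_M)q_M - 22q_M.
∂π_M/∂q_M = 415 - 2q_V - 4q_M = 0 gives the reaction function q_M = (415 - 2q_V)/4.
Vertex substitutes q_M(q_V) into its own profit: π_V = q_V(437 - 2q_V - (415 - 2q_V)/2) - 21q_V = (459/2 - q_V)q_V - 21q_V.
The leader's first-order condition 417/2 - 2q_V = 0 yields q_V = 417/4.
Then q_M = (415 - 2·(417/4))/4 = 413/8.
Price P = 437 - 2·(1247/8) = 501/4.
Meridian's profit: (501/4 - 22)·(413/8) = 5330.2813.

5330.28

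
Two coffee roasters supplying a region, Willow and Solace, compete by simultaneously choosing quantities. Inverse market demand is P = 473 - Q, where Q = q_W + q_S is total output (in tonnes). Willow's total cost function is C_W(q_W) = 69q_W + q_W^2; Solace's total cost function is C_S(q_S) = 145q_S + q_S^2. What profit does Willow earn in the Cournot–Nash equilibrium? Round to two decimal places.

Willow's profit: π_W = (473 - Q)q_W - (69q_W + q_W²). Setting ∂π_W/∂q_W = 0: 404 - 4q_W - (q_S) = 0.
Solace's profit: π_S = (473 - Q)q_S - (145q_S + q_S²). Setting ∂π_S/∂q_S = 0: 328 - 4q_S - (q_W) = 0.
Best responses: q_W = (404 - q_S)/4, q_S = (328 - q_W)/4.
Solving the pair: q_W = 1288/15, q_S = 908/15.
Price P = 473 - 732/5 = 1633/5.
Willow's profit: (1633/5)·(1288/15) - 69·(1288/15) - (1288/15)² = 14746.1689.

14746.17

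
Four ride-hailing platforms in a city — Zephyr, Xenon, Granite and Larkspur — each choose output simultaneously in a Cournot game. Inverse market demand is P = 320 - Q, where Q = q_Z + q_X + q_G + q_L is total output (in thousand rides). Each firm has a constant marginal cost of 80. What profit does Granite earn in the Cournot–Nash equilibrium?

2304

A representative firm's profit is π_i = q_i(320 - Q) - 80q_i.
Setting ∂π_i/∂q_i = 0 with rivals' quantities fixed: 240 - 2q_i - Σ_{j≠i} q_j = 0.
With identical firms every q_j equals q_i, so Σ_{j≠i} q_j = 3q_i and 240 = 5q_i, giving q_i = 48.
Price P = 320 - 192 = 128.
Granite's profit: (128 - 80)·48 = 2304.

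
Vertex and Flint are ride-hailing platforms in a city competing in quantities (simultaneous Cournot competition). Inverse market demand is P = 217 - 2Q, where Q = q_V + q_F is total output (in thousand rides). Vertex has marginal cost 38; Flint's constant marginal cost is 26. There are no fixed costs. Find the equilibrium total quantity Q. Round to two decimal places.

61.67

Vertex's profit: π_V = (217 - 2Q)q_V - (38q_V). Setting ∂π_V/∂q_V = 0: 179 - 4q_V - 2(q_F) = 0.
Flint's first-order condition: 191 - 4q_F - 2(q_V) = 0.
Best responses: q_V = (179 - 2q_F)/4, q_F = (191 - 2q_V)/4.
Substituting one into the other gives q_V = 167/6 and q_F = 203/6.
Total output Q = 167/6 + 203/6 = 185/3.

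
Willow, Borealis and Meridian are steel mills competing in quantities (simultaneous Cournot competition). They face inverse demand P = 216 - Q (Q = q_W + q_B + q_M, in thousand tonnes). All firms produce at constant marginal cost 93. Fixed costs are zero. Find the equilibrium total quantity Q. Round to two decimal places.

92.25

Each firm earns π_i = (216 - Q)q_i - 93q_i.
First-order condition (treating rivals' output as given): 123 - 2q_i - Σ_{j≠i} q_j = 0.
By symmetry each firm produces the same amount; substituting Σ_{j≠i} q_j = 2q_i yields q_i = 123/4.
Total output Q = 123/4 + 123/4 + 123/4 = 369/4.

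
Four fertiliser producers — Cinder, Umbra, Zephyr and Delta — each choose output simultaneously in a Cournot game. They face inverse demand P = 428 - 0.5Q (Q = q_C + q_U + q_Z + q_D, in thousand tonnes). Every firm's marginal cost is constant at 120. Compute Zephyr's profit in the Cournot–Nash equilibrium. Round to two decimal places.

7589.12

Each firm earns π_i = (428 - 0.5Q)q_i - 120q_i.
First-order condition (treating rivals' output as given): 308 - q_i - (1/2)·Σ_{j≠i} q_j = 0.
By symmetry each firm produces the same amount; substituting Σ_{j≠i} q_j = 3q_i yields q_i = 308/(5/2) = 616/5.
Price P = 428 - (1/2)·492.8000 = 908/5.
Zephyr's profit: (908/5 - 120)·(616/5) = 7589.1200.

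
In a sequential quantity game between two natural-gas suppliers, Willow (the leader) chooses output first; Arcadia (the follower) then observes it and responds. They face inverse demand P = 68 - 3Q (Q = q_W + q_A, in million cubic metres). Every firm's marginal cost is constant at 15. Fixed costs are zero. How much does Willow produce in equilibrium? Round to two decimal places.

8.83

Solve by backward induction. Given q_W, the follower Arcadia maximises π_A = (68 - 3q_W - 3q_A)q_A - 15q_A.
Setting the follower's marginal profit to zero, 53 - 3q_W - 6q_A = 0, i.e. q_A = (53 - 3q_W)/6.
Willow substitutes q_A(q_W) into its own profit: π_W = q_W(68 - 3q_W - (53 - 3q_W)/2) - 15q_W = (83/2 - (3/2)q_W)q_W - 15q_W.
The leader's first-order condition 53/2 - 3q_W = 0 yields q_W = 53/6.
Then q_A = (53 - 3·(53/6))/6 = 53/12.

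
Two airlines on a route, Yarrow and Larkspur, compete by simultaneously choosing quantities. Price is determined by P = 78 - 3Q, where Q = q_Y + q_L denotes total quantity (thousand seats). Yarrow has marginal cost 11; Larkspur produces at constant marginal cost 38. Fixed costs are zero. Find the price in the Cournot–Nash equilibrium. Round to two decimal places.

Yarrow's profit: π_Y = (78 - 3Q)q_Y - (11q_Y). Setting ∂π_Y/∂q_Y = 0: 67 - 6q_Y - 3(q_L) = 0.
Larkspur's profit: π_L = (78 - 3Q)q_L - (38q_L). Setting ∂π_L/∂q_L = 0: 40 - 6q_L - 3(q_Y) = 0.
Rearranging gives the reaction functions q_Y = (67 - 3q_L)/6 and q_L = (40 - 3q_Y)/6.
Solving the pair: q_Y = 94/9, q_L = 13/9.
Total output Q = 107/9, so price P = 78 - 3·(107/9) = 127/3.

42.33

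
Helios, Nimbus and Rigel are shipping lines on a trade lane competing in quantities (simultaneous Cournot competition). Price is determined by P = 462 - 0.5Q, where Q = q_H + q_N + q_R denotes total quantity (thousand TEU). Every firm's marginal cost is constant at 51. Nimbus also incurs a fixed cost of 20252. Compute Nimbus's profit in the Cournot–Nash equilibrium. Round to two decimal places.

A representative firm's profit is π_i = q_i(462 - 0.5Q) - 51q_i.
First-order condition (treating rivals' output as given): 411 - q_i - (1/2)·Σ_{j≠i} q_j = 0.
By symmetry each firm produces the same amount; substituting Σ_{j≠i} q_j = 2q_i yields q_i = 411/2.
Price P = 462 - (1/2)·(1233/2) = 615/4.
Nimbus's profit: (615/4 - 51)·(411/2) - 20252 = 863.1250.

863.13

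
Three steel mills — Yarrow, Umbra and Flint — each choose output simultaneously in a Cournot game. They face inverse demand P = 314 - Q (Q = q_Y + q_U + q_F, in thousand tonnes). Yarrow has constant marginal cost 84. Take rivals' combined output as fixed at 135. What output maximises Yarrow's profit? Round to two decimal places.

47.50

With rivals' combined output fixed at 135, Yarrow's profit is π_Y = (314 - 135 - q_Y)q_Y - (84q_Y) = (179 - q_Y)q_Y - (84q_Y).
∂π_Y/∂q_Y = 95 - 2q_Y = 0, so q_Y = 95/2.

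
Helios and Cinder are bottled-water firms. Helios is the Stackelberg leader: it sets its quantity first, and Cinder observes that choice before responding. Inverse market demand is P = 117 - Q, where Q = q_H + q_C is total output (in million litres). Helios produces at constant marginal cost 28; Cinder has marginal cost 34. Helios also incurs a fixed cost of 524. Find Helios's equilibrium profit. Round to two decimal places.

604.13

The follower Cinder best-responds to any q_H: π_C = (117 - Q)q_C - 34q_C.
Follower FOC: 83 - q_H - 2q_C = 0, so q_C(q_H) = (83 - q_H)/2.
The leader anticipates this reaction. Substituting into P = 117 - Q gives P = 151/2 - (1/2)q_H, so π_H = (151/2 - (1/2)q_H)q_H - 28q_H.
Leader FOC: 95/2 - q_H = 0, so q_H = 95/2.
Then q_C = (83 - 95/2)/2 = 71/4.
Price P = 117 - 261/4 = 207/4.
Helios's profit: (207/4 - 28)·(95/2) - 524 = 604.1250.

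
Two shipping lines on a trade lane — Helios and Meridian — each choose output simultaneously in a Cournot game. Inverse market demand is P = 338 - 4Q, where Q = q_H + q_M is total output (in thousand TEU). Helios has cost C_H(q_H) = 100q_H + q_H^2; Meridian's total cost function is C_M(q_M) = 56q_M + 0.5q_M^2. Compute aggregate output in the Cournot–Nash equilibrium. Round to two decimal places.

Helios's profit: π_H = (338 - 4Q)q_H - (100q_H + q_H²). Setting ∂π_H/∂q_H = 0: 238 - 10q_H - 4(q_M) = 0.
Meridian's first-order condition: 282 - 9q_M - 4(q_H) = 0.
Best responses: q_H = (238 - 4q_M)/10, q_M = (282 - 4q_H)/9.
Substituting one into the other gives q_H = 507/37 and q_M = 934/37.
Total output Q = 507/37 + 934/37 = 1441/37.

38.95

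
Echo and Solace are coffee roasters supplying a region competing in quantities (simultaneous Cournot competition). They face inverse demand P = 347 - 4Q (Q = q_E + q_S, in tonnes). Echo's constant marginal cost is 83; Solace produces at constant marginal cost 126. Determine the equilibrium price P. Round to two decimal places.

185.33

Echo's profit: π_E = (347 - 4Q)q_E - (83q_E). Setting ∂π_E/∂q_E = 0: 264 - 8q_E - 4(q_S) = 0.
Solace's profit: π_S = (347 - 4Q)q_S - (126q_S). Setting ∂π_S/∂q_S = 0: 221 - 8q_S - 4(q_E) = 0.
Best responses: q_E = (264 - 4q_S)/8, q_S = (221 - 4q_E)/8.
Substituting one into the other gives q_E = 307/12 and q_S = 89/6.
Total output Q = 485/12, so price P = 347 - 4·(485/12) = 556/3.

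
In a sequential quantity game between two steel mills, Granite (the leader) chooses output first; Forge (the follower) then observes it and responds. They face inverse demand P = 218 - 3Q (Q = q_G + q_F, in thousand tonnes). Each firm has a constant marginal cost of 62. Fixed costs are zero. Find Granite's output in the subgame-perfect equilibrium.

The follower Forge best-responds to any q_G: π_F = (218 - 3Q)q_F - 62q_F.
Follower FOC: 156 - 3q_G - 6q_F = 0, so q_F(q_G) = (156 - 3q_G)/6.
Granite substitutes q_F(q_G) into its own profit: π_G = q_G(218 - 3q_G - (156 - 3q_G)/2) - 62q_G = (140 - (3/2)q_G)q_G - 62q_G.
Maximising: ∂π_G/∂q_G = 78 - 3q_G = 0, giving q_G = 26.
Then q_F = (156 - 3·26)/6 = 13.

26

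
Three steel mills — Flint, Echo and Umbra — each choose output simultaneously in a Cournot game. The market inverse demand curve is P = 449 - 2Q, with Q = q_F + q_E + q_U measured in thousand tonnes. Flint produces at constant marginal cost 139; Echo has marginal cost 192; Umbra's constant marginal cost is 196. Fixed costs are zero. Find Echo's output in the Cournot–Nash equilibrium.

Flint's profit: π_F = (449 - 2Q)q_F - (139q_F). Setting ∂π_F/∂q_F = 0: 310 - 4q_F - 2(q_E + q_U) = 0.
Echo's profit: π_E = (449 - 2Q)q_E - (192q_E). Setting ∂π_E/∂q_E = 0: 257 - 4q_E - 2(q_F + q_U) = 0.
Umbra's profit: π_U = (449 - 2Q)q_U - (196q_U). Setting ∂π_U/∂q_U = 0: 253 - 4q_U - 2(q_F + q_E) = 0.
Adding the 3 first-order conditions: 820 − 8Q = 0, so Q = 205/2.
Back-substituting: q_F = (310 − 205)/2 = 105/2, q_E = (257 − 205)/2 = 26, q_U = (253 − 205)/2 = 24.

26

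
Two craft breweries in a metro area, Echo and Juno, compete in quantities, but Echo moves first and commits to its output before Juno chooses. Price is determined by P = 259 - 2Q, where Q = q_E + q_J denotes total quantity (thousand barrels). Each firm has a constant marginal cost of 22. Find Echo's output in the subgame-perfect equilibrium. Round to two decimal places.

The follower Juno best-responds to any q_E: π_J = (259 - 2Q)q_J - 22q_J.
∂π_J/∂q_J = 237 - 2q_E - 4q_J = 0 gives the reaction function q_J = (237 - 2q_E)/4.
The leader anticipates this reaction. Substituting into P = 259 - 2Q gives P = 281/2 - q_E, so π_E = (281/2 - q_E)q_E - 22q_E.
Maximising: ∂π_E/∂q_E = 237/2 - 2q_E = 0, giving q_E = 237/4.
Then q_J = (237 - 2·(237/4))/4 = 237/8.

59.25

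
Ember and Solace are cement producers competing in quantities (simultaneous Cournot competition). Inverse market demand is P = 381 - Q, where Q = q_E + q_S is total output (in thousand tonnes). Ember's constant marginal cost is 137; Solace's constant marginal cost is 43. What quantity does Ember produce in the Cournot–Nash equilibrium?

50

Ember's profit: π_E = (381 - Q)q_E - (137q_E). Setting ∂π_E/∂q_E = 0: 244 - 2q_E - (q_S) = 0.
Solace's profit: π_S = (381 - Q)q_S - (43q_S). Setting ∂π_S/∂q_S = 0: 338 - 2q_S - (q_E) = 0.
Best responses: q_E = (244 - q_S)/2, q_S = (338 - q_E)/2.
Substituting one into the other gives q_E = 50 and q_S = 144.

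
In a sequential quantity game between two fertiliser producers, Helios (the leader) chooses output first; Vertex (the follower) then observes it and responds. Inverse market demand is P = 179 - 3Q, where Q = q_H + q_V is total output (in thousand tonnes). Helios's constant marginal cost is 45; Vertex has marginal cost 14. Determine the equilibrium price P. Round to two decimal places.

Solve by backward induction. Given q_H, the follower Vertex maximises π_V = (179 - 3q_H - 3q_V)q_V - 14q_V.
Follower FOC: 165 - 3q_H - 6q_V = 0, so q_V(q_H) = (165 - 3q_H)/6.
Helios substitutes q_V(q_H) into its own profit: π_H = q_H(179 - 3q_H - (165 - 3q_H)/2) - 45q_H = (193/2 - (3/2)q_H)q_H - 45q_H.
The leader's first-order condition 103/2 - 3q_H = 0 yields q_H = 103/6.
Then q_V = (165 - 3·(103/6))/6 = 227/12.
Total output Q = 433/12, so price P = 179 - 3·(433/12) = 283/4.

70.75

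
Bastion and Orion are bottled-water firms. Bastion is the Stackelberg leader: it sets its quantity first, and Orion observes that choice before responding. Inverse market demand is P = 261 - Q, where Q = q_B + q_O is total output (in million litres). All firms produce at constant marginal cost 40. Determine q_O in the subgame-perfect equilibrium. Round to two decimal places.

Solve by backward induction. Given q_B, the follower Orion maximises π_O = (261 - q_B - q_O)q_O - 40q_O.
Follower FOC: 221 - q_B - 2q_O = 0, so q_O(q_B) = (221 - q_B)/2.
Bastion substitutes q_O(q_B) into its own profit: π_B = q_B(261 - q_B - (221 - q_B)/2) - 40q_B = (301/2 - (1/2)q_B)q_B - 40q_B.
Maximising: ∂π_B/∂q_B = 221/2 - q_B = 0, giving q_B = 221/2.
Then q_O = (221 - 221/2)/2 = 221/4.

55.25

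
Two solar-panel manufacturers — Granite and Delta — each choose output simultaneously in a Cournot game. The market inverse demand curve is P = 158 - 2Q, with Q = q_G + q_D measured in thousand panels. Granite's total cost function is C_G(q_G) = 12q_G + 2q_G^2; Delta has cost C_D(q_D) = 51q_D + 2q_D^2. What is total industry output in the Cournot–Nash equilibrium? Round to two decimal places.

25.30

Granite's profit: π_G = (158 - 2Q)q_G - (12q_G + 2q_G²). Setting ∂π_G/∂q_G = 0: 146 - 8q_G - 2(q_D) = 0.
Delta's profit: π_D = (158 - 2Q)q_D - (51q_D + 2q_D²). Setting ∂π_D/∂q_D = 0: 107 - 8q_D - 2(q_G) = 0.
So q_G = (146 - 2q_D)/8 and q_D = (107 - 2q_G)/8.
Substituting one into the other gives q_G = 159/10 and q_D = 47/5.
Total output Q = 159/10 + 47/5 = 253/10.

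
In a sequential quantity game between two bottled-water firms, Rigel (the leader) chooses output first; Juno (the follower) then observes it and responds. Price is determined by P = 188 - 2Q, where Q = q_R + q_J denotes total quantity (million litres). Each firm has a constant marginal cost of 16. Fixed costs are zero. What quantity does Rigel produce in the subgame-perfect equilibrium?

Solve by backward induction. Given q_R, the follower Juno maximises π_J = (188 - 2q_R - 2q_J)q_J - 16q_J.
∂π_J/∂q_J = 172 - 2q_R - 4q_J = 0 gives the reaction function q_J = (172 - 2q_R)/4.
The leader anticipates this reaction. Substituting into P = 188 - 2Q gives P = 102 - q_R, so π_R = (102 - q_R)q_R - 16q_R.
Maximising: ∂π_R/∂q_R = 86 - 2q_R = 0, giving q_R = 43.
Then q_J = (172 - 2·43)/4 = 43/2.

43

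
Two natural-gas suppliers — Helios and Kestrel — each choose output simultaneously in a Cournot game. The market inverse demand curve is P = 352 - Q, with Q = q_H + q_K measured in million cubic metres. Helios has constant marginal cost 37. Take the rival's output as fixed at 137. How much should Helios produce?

With the rival's output fixed at 137, Helios's profit is π_H = (352 - 137 - q_H)q_H - (37q_H) = (215 - q_H)q_H - (37q_H).
∂π_H/∂q_H = 178 - 2q_H = 0, so q_H = 89.

89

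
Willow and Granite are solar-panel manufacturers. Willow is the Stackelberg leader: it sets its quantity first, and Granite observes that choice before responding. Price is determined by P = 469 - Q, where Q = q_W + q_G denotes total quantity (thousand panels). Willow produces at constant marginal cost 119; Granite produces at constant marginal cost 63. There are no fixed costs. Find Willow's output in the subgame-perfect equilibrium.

Solve by backward induction. Given q_W, the follower Granite maximises π_G = (469 - q_W - q_G)q_G - 63q_G.
∂π_G/∂q_G = 406 - q_W - 2q_G = 0 gives the reaction function q_G = (406 - q_W)/2.
Willow substitutes q_G(q_W) into its own profit: π_W = q_W(469 - q_W - (406 - q_W)/2) - 119q_W = (266 - (1/2)q_W)q_W - 119q_W.
Leader FOC: 147 - q_W = 0, so q_W = 147.
Then q_G = (406 - 147)/2 = 259/2.

147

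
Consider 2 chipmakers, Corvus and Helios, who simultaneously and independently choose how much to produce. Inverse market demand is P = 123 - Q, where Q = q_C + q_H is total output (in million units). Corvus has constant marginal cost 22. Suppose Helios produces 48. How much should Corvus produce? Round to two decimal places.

26.50

With the rival's output fixed at 48, Corvus's profit is π_C = (123 - 48 - q_C)q_C - (22q_C) = (75 - q_C)q_C - (22q_C).
∂π_C/∂q_C = 53 - 2q_C = 0, so q_C = 53/2.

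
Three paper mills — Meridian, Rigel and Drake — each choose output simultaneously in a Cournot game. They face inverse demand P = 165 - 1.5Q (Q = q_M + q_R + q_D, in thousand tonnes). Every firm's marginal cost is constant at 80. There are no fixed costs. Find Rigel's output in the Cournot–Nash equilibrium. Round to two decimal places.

14.17

Each firm earns π_i = (165 - 1.5Q)q_i - 80q_i.
First-order condition (treating rivals' output as given): 85 - 3q_i - (3/2)·Σ_{j≠i} q_j = 0.
With identical firms every q_j equals q_i, so Σ_{j≠i} q_j = 2q_i and 85 = 6q_i, giving q_i = 85/6.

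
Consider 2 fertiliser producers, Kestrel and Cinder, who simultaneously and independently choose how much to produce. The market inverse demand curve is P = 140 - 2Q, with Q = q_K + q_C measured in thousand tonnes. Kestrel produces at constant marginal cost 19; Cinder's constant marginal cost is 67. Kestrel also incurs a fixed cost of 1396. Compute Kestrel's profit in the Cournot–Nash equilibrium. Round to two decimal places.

Kestrel's profit: π_K = (140 - 2Q)q_K - (19q_K). Setting ∂π_K/∂q_K = 0: 121 - 4q_K - 2(q_C) = 0.
Cinder's profit: π_C = (140 - 2Q)q_C - (67q_C). Setting ∂π_C/∂q_C = 0: 73 - 4q_C - 2(q_K) = 0.
Rearranging gives the reaction functions q_K = (121 - 2q_C)/4 and q_C = (73 - 2q_K)/4.
Substituting one into the other gives q_K = 169/6 and q_C = 25/6.
Price P = 140 - 2·(97/3) = 226/3.
Kestrel's profit: (226/3 - 19)·(169/6) - 1396 = 190.7222.

190.72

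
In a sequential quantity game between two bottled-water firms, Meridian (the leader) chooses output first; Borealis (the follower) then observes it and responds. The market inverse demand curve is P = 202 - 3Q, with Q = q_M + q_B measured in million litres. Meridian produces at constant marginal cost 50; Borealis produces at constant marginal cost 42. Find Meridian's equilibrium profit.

Solve by backward induction. Given q_M, the follower Borealis maximises π_B = (202 - 3q_M - 3q_B)q_B - 42q_B.
Setting the follower's marginal profit to zero, 160 - 3q_M - 6q_B = 0, i.e. q_B = (160 - 3q_M)/6.
Meridian substitutes q_B(q_M) into its own profit: π_M = q_M(202 - 3q_M - (160 - 3q_M)/2) - 50q_M = (122 - (3/2)q_M)q_M - 50q_M.
Leader FOC: 72 - 3q_M = 0, so q_M = 24.
Then q_B = (160 - 3·24)/6 = 44/3.
Price P = 202 - 3·(116/3) = 86.
Meridian's profit: (86 - 50)·24 = 864.

864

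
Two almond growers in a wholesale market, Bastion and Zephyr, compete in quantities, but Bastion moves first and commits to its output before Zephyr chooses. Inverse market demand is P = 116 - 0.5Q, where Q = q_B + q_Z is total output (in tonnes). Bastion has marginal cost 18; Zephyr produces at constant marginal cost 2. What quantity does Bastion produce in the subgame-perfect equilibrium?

82

Solve by backward induction. Given q_B, the follower Zephyr maximises π_Z = (116 - (1/2)q_B - (1/2)q_Z)q_Z - 2q_Z.
Follower FOC: 114 - (1/2)q_B - q_Z = 0, so q_Z(q_B) = (114 - (1/2)q_B).
Bastion substitutes q_Z(q_B) into its own profit: π_B = q_B(116 - (1/2)q_B - (114 - (1/2)q_B)/2) - 18q_B = (59 - (1/4)q_B)q_B - 18q_B.
Leader FOC: 41 - (1/2)q_B = 0, so q_B = 82.
Then q_Z = (114 - (1/2)·82) = 73.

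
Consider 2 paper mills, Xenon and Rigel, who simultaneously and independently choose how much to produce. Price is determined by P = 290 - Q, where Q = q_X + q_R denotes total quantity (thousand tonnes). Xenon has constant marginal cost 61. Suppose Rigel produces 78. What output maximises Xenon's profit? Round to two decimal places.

With the rival's output fixed at 78, Xenon's profit is π_X = (290 - 78 - q_X)q_X - (61q_X) = (212 - q_X)q_X - (61q_X).
∂π_X/∂q_X = 151 - 2q_X = 0, so q_X = 151/2.

75.50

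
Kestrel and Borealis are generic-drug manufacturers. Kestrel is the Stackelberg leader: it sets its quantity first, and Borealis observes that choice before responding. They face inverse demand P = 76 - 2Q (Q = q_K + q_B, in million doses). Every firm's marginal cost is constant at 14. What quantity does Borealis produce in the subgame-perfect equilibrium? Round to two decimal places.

7.75

Solve by backward induction. Given q_K, the follower Borealis maximises π_B = (76 - 2q_K - 2q_B)q_B - 14q_B.
Follower FOC: 62 - 2q_K - 4q_B = 0, so q_B(q_K) = (62 - 2q_K)/4.
Kestrel substitutes q_B(q_K) into its own profit: π_K = q_K(76 - 2q_K - (62 - 2q_K)/2) - 14q_K = (45 - q_K)q_K - 14q_K.
Maximising: ∂π_K/∂q_K = 31 - 2q_K = 0, giving q_K = 31/2.
Then q_B = (62 - 2·(31/2))/4 = 31/4.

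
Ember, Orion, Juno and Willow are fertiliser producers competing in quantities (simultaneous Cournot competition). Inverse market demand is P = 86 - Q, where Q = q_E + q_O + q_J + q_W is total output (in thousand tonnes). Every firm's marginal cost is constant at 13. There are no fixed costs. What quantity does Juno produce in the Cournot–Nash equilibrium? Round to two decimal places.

A representative firm's profit is π_i = q_i(86 - Q) - 13q_i.
Setting ∂π_i/∂q_i = 0 with rivals' quantities fixed: 73 - 2q_i - Σ_{j≠i} q_j = 0.
With identical firms every q_j equals q_i, so Σ_{j≠i} q_j = 3q_i and 73 = 5q_i, giving q_i = 73/5.

14.60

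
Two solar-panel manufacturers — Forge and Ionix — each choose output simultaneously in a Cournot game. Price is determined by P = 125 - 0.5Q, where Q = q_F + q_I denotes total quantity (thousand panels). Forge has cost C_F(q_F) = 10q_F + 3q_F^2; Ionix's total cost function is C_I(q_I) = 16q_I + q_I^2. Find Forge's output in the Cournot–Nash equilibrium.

Forge's profit: π_F = (125 - 0.5Q)q_F - (10q_F + 3q_F²). Setting ∂π_F/∂q_F = 0: 115 - 7q_F - (1/2)(q_I) = 0.
Ionix's profit: π_I = (125 - 0.5Q)q_I - (16q_I + q_I²). Setting ∂π_I/∂q_I = 0: 109 - 3q_I - (1/2)(q_F) = 0.
Best responses: q_F = (115 - (1/2)q_I)/7, q_I = (109 - (1/2)q_F)/3.
Solving the pair: q_F = 14, q_I = 34.

14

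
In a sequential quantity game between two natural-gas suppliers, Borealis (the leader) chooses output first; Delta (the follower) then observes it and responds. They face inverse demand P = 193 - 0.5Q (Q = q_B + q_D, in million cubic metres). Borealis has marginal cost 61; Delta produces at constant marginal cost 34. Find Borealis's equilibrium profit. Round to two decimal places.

2756.25

Solve by backward induction. Given q_B, the follower Delta maximises π_D = (193 - (1/2)q_B - (1/2)q_D)q_D - 34q_D.
Setting the follower's marginal profit to zero, 159 - (1/2)q_B - q_D = 0, i.e. q_D = (159 - (1/2)q_B).
Borealis substitutes q_D(q_B) into its own profit: π_B = q_B(193 - (1/2)q_B - (159 - (1/2)q_B)/2) - 61q_B = (227/2 - (1/4)q_B)q_B - 61q_B.
Leader FOC: 105/2 - (1/2)q_B = 0, so q_B = 105.
Then q_D = (159 - (1/2)·105) = 213/2.
Price P = 193 - (1/2)·(423/2) = 349/4.
Borealis's profit: (349/4 - 61)·105 = 2756.2500.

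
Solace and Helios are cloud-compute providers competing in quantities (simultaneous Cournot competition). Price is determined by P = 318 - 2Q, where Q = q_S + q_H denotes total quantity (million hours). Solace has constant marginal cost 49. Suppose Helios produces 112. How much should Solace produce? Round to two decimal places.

11.25

With the rival's output fixed at 112, Solace's profit is π_S = (318 - 2·112 - 2q_S)q_S - (49q_S) = (94 - 2q_S)q_S - (49q_S).
∂π_S/∂q_S = 45 - 4q_S = 0, so q_S = 45/4.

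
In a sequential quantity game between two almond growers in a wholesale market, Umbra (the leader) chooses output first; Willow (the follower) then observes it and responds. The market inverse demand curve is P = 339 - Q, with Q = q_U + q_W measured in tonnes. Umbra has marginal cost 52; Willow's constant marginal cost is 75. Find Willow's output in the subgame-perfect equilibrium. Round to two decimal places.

The follower Willow best-responds to any q_U: π_W = (339 - Q)q_W - 75q_W.
∂π_W/∂q_W = 264 - q_U - 2q_W = 0 gives the reaction function q_W = (264 - q_U)/2.
Umbra substitutes q_W(q_U) into its own profit: π_U = q_U(339 - q_U - (264 - q_U)/2) - 52q_U = (207 - (1/2)q_U)q_U - 52q_U.
The leader's first-order condition 155 - q_U = 0 yields q_U = 155.
Then q_W = (264 - 155)/2 = 109/2.

54.50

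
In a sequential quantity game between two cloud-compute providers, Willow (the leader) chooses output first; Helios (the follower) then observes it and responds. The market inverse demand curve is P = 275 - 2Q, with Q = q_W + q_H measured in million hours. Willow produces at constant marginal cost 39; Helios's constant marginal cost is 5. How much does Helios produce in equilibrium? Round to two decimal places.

42.25

The follower Helios best-responds to any q_W: π_H = (275 - 2Q)q_H - 5q_H.
∂π_H/∂q_H = 270 - 2q_W - 4q_H = 0 gives the reaction function q_H = (270 - 2q_W)/4.
Willow substitutes q_H(q_W) into its own profit: π_W = q_W(275 - 2q_W - (270 - 2q_W)/2) - 39q_W = (140 - q_W)q_W - 39q_W.
Maximising: ∂π_W/∂q_W = 101 - 2q_W = 0, giving q_W = 101/2.
Then q_H = (270 - 2·(101/2))/4 = 169/4.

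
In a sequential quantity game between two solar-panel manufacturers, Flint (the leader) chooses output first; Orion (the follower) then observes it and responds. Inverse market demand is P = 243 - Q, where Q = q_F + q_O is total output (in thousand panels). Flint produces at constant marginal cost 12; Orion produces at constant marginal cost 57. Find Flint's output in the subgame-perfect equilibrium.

138

The follower Orion best-responds to any q_F: π_O = (243 - Q)q_O - 57q_O.
Follower FOC: 186 - q_F - 2q_O = 0, so q_O(q_F) = (186 - q_F)/2.
The leader anticipates this reaction. Substituting into P = 243 - Q gives P = 150 - (1/2)q_F, so π_F = (150 - (1/2)q_F)q_F - 12q_F.
Maximising: ∂π_F/∂q_F = 138 - q_F = 0, giving q_F = 138.
Then q_O = (186 - 138)/2 = 24.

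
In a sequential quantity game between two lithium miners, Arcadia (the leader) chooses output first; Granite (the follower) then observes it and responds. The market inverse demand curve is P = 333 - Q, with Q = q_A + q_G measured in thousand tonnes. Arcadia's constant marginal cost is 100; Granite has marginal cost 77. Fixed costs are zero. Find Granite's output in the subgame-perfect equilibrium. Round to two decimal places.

The follower Granite best-responds to any q_A: π_G = (333 - Q)q_G - 77q_G.
∂π_G/∂q_G = 256 - q_A - 2q_G = 0 gives the reaction function q_G = (256 - q_A)/2.
The leader anticipates this reaction. Substituting into P = 333 - Q gives P = 205 - (1/2)q_A, so π_A = (205 - (1/2)q_A)q_A - 100q_A.
Maximising: ∂π_A/∂q_A = 105 - q_A = 0, giving q_A = 105.
Then q_G = (256 - 105)/2 = 151/2.

75.50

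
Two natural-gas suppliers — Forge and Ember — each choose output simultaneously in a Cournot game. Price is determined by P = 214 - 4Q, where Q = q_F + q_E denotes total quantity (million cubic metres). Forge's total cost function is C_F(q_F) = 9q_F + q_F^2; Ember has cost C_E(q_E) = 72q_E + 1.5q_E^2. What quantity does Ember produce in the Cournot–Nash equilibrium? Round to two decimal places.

Forge's profit: π_F = (214 - 4Q)q_F - (9q_F + q_F²). Setting ∂π_F/∂q_F = 0: 205 - 10q_F - 4(q_E) = 0.
Ember's first-order condition: 142 - 11q_E - 4(q_F) = 0.
So q_F = (205 - 4q_E)/10 and q_E = (142 - 4q_F)/11.
Substituting one into the other gives q_F = 1687/94 and q_E = 300/47.

6.38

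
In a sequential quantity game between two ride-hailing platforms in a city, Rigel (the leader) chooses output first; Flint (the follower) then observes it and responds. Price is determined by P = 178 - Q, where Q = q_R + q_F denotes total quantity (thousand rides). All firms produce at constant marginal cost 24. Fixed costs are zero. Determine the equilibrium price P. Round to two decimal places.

62.50

The follower Flint best-responds to any q_R: π_F = (178 - Q)q_F - 24q_F.
∂π_F/∂q_F = 154 - q_R - 2q_F = 0 gives the reaction function q_F = (154 - q_R)/2.
Rigel substitutes q_F(q_R) into its own profit: π_R = q_R(178 - q_R - (154 - q_R)/2) - 24q_R = (101 - (1/2)q_R)q_R - 24q_R.
Maximising: ∂π_R/∂q_R = 77 - q_R = 0, giving q_R = 77.
Then q_F = (154 - 77)/2 = 77/2.
Total output Q = 231/2, so price P = 178 - 231/2 = 125/2.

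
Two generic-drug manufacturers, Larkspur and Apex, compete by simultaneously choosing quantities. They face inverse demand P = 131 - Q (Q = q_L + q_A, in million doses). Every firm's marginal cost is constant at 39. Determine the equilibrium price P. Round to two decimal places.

69.67

A representative firm's profit is π_i = q_i(131 - Q) - 39q_i.
Setting ∂π_i/∂q_i = 0 with rivals' quantities fixed: 92 - 2q_i - q_j = 0.
With identical firms every q_j equals q_i, so q_j = q_i and 92 = 3q_i, giving q_i = 92/3.
Total output Q = 184/3, so price P = 131 - 184/3 = 209/3.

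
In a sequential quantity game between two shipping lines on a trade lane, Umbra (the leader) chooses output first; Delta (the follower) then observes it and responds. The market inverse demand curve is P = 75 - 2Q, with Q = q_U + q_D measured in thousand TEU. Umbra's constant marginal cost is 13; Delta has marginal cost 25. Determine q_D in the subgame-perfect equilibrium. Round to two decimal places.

The follower Delta best-responds to any q_U: π_D = (75 - 2Q)q_D - 25q_D.
Setting the follower's marginal profit to zero, 50 - 2q_U - 4q_D = 0, i.e. q_D = (50 - 2q_U)/4.
The leader anticipates this reaction. Substituting into P = 75 - 2Q gives P = 50 - q_U, so π_U = (50 - q_U)q_U - 13q_U.
The leader's first-order condition 37 - 2q_U = 0 yields q_U = 37/2.
Then q_D = (50 - 2·(37/2))/4 = 13/4.

3.25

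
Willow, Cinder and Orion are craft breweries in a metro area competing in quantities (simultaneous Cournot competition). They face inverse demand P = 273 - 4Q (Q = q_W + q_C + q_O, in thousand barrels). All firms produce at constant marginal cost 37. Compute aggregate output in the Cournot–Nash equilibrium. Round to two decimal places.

A representative firm's profit is π_i = q_i(273 - 4Q) - 37q_i.
First-order condition (treating rivals' output as given): 236 - 8q_i - 4·Σ_{j≠i} q_j = 0.
With identical firms every q_j equals q_i, so Σ_{j≠i} q_j = 2q_i and 236 = 16q_i, giving q_i = 59/4.
Total output Q = 59/4 + 59/4 + 59/4 = 177/4.

44.25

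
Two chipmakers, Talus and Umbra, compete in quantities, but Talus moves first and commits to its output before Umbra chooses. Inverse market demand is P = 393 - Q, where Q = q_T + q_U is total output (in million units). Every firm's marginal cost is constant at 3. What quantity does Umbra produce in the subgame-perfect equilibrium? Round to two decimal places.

97.50

Solve by backward induction. Given q_T, the follower Umbra maximises π_U = (393 - q_T - q_U)q_U - 3q_U.
Follower FOC: 390 - q_T - 2q_U = 0, so q_U(q_T) = (390 - q_T)/2.
The leader anticipates this reaction. Substituting into P = 393 - Q gives P = 198 - (1/2)q_T, so π_T = (198 - (1/2)q_T)q_T - 3q_T.
The leader's first-order condition 195 - q_T = 0 yields q_T = 195.
Then q_U = (390 - 195)/2 = 195/2.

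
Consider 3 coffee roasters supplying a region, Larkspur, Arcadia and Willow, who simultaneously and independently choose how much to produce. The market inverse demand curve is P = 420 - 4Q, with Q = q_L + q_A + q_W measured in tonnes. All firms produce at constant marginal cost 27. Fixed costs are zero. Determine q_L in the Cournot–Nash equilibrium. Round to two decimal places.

24.56

A representative firm's profit is π_i = q_i(420 - 4Q) - 27q_i.
Setting ∂π_i/∂q_i = 0 with rivals' quantities fixed: 393 - 8q_i - 4·Σ_{j≠i} q_j = 0.
By symmetry each firm produces the same amount; substituting Σ_{j≠i} q_j = 2q_i yields q_i = 393/16.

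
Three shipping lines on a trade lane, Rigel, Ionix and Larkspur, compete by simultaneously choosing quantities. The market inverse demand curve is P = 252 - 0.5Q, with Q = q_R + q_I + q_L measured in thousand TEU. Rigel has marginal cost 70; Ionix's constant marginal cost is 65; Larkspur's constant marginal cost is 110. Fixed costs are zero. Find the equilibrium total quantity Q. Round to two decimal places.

255.50

Rigel's profit: π_R = (252 - 0.5Q)q_R - (70q_R). Setting ∂π_R/∂q_R = 0: 182 - q_R - (1/2)(q_I + q_L) = 0.
Ionix's first-order condition: 187 - q_I - (1/2)(q_R + q_L) = 0.
Larkspur's profit: π_L = (252 - 0.5Q)q_L - (110q_L). Setting ∂π_L/∂q_L = 0: 142 - q_L - (1/2)(q_R + q_I) = 0.
Adding the 3 first-order conditions: 511 − 2Q = 0, so Q = 511/2.
Back-substituting: q_R = (182 − 511/4)/(1/2) = 217/2, q_I = (187 − 511/4)/(1/2) = 237/2, q_L = (142 − 511/4)/(1/2) = 57/2.
Total output Q = 217/2 + 237/2 + 57/2 = 511/2.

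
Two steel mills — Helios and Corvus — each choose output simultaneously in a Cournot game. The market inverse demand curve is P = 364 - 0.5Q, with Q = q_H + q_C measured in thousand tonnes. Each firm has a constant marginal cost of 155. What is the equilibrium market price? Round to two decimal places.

Each firm earns π_i = (364 - 0.5Q)q_i - 155q_i.
Setting ∂π_i/∂q_i = 0 with rivals' quantities fixed: 209 - q_i - (1/2)q_j = 0.
By symmetry each firm produces the same amount; substituting q_j = q_i yields q_i = 209/(3/2) = 418/3.
Total output Q = 836/3, so price P = 364 - (1/2)·(836/3) = 674/3.

224.67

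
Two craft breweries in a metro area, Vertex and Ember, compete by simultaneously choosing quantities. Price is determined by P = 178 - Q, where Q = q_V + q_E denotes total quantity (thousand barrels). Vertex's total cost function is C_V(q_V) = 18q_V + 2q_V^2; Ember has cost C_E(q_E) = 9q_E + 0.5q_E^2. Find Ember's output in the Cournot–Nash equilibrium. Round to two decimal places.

50.24

Vertex's profit: π_V = (178 - Q)q_V - (18q_V + 2q_V²). Setting ∂π_V/∂q_V = 0: 160 - 6q_V - (q_E) = 0.
Ember's profit: π_E = (178 - Q)q_E - (9q_E + (1/2)q_E²). Setting ∂π_E/∂q_E = 0: 169 - 3q_E - (q_V) = 0.
So q_V = (160 - q_E)/6 and q_E = (169 - q_V)/3.
Substituting one into the other gives q_V = 311/17 and q_E = 854/17.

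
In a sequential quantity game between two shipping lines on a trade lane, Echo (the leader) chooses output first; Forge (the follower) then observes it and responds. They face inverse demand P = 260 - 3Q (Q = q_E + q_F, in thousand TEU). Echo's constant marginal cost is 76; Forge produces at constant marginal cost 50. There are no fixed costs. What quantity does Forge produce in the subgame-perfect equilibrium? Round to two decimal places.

Solve by backward induction. Given q_E, the follower Forge maximises π_F = (260 - 3q_E - 3q_F)q_F - 50q_F.
∂π_F/∂q_F = 210 - 3q_E - 6q_F = 0 gives the reaction function q_F = (210 - 3q_E)/6.
Echo substitutes q_F(q_E) into its own profit: π_E = q_E(260 - 3q_E - (210 - 3q_E)/2) - 76q_E = (155 - (3/2)q_E)q_E - 76q_E.
Maximising: ∂π_E/∂q_E = 79 - 3q_E = 0, giving q_E = 79/3.
Then q_F = (210 - 3·(79/3))/6 = 131/6.

21.83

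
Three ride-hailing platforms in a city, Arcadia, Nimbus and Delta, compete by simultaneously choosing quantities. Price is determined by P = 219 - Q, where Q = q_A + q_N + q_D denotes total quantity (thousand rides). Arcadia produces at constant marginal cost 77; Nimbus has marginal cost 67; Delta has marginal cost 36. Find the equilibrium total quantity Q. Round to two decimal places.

119.25

Arcadia's profit: π_A = (219 - Q)q_A - (77q_A). Setting ∂π_A/∂q_A = 0: 142 - 2q_A - (q_N + q_D) = 0.
Nimbus's first-order condition: 152 - 2q_N - (q_A + q_D) = 0.
Delta's first-order condition: 183 - 2q_D - (q_A + q_N) = 0.
Summing all 3 equations gives 477 − 4Q = 0, hence Q = 477/4.
Back-substituting: q_A = (142 − 477/4) = 91/4, q_N = (152 − 477/4) = 131/4, q_D = (183 − 477/4) = 255/4.
Total output Q = 91/4 + 131/4 + 255/4 = 477/4.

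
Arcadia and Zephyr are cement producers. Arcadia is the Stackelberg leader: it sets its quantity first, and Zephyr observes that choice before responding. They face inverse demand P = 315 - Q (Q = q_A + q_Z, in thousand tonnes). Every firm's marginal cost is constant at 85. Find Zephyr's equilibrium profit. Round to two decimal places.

Solve by backward induction. Given q_A, the follower Zephyr maximises π_Z = (315 - q_A - q_Z)q_Z - 85q_Z.
Setting the follower's marginal profit to zero, 230 - q_A - 2q_Z = 0, i.e. q_Z = (230 - q_A)/2.
The leader anticipates this reaction. Substituting into P = 315 - Q gives P = 200 - (1/2)q_A, so π_A = (200 - (1/2)q_A)q_A - 85q_A.
The leader's first-order condition 115 - q_A = 0 yields q_A = 115.
Then q_Z = (230 - 115)/2 = 115/2.
Price P = 315 - 345/2 = 285/2.
Zephyr's profit: (285/2 - 85)·(115/2) = 3306.2500.

3306.25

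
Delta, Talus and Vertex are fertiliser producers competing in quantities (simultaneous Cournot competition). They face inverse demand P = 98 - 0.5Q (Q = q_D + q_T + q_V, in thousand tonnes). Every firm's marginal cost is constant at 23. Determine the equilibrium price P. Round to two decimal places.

41.75

A representative firm's profit is π_i = q_i(98 - 0.5Q) - 23q_i.
First-order condition (treating rivals' output as given): 75 - q_i - (1/2)·Σ_{j≠i} q_j = 0.
With identical firms every q_j equals q_i, so Σ_{j≠i} q_j = 2q_i and 75 = 2q_i, giving q_i = 75/2.
Total output Q = 225/2, so price P = 98 - (1/2)·(225/2) = 167/4.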